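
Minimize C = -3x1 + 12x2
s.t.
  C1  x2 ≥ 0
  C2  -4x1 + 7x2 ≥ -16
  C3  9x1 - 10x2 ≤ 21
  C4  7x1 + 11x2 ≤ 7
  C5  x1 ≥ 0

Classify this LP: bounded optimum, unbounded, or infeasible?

bounded optimum

Extreme points and C = -3x1 + 12x2:
  (1, 0) → C = -3
  (0, 0) → C = 0
  (0, 7/11) → C = 84/11
The feasible region has finitely many vertices and no improving ray; the minimum is -3 at (1, 0).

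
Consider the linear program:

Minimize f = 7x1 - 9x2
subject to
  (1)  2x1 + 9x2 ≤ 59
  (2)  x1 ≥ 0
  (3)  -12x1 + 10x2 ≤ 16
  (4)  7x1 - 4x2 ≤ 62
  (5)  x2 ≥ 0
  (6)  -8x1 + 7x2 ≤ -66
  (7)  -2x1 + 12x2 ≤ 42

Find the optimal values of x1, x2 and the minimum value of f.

Corner points and f = 7x1 - 9x2:
  (62/7, 0) → f = 62
  (10, 2) → f = 52
  (33/4, 0) → f = 231/4

The binding constraints are 7x1 - 4x2 = 62 and -8x1 + 7x2 = -66.
Solving simultaneously gives x1 = 10, x2 = 2.

x1 = 10, x2 = 2, minimum f = 52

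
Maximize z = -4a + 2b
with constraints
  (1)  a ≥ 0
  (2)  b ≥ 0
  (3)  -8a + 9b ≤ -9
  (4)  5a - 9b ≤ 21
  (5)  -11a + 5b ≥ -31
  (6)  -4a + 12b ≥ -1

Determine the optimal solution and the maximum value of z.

a = 33/20, b = 7/15, maximum z = -17/3

Feasible corners and z = -4a + 2b:
  (234/59, 149/59) → z = -638/59
  (33/20, 7/15) → z = -17/3
  (367/112, 113/112) → z = -621/56

At the optimal vertex, -8a + 9b = -9 and -4a + 12b = -1.
Solving simultaneously gives a = 33/20, b = 7/15.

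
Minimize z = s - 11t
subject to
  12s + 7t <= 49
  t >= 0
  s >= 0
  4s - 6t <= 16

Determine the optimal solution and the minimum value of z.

Feasible corners and z = s - 11t:
  (0, 7) → z = -77
  (203/50, 1/25) → z = 181/50
  (0, 0) → z = 0
  (4, 0) → z = 4

s = 0, t = 7, minimum z = -77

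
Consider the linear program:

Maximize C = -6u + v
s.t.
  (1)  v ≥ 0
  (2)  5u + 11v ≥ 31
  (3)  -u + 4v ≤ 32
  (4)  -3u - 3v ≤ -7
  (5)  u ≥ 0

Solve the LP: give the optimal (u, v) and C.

Corner points and C = -6u + v:
  (31/5, 0) → C = -186/5
  (0, 31/11) → C = 31/11
  (0, 8) → C = 8
The feasible region is unbounded (it extends along (1, 0), (4, 1)), but C strictly decreases along every unbounded feasible direction, so there is no improving ray and the maximum is attained at a vertex.

The binding constraints are -u + 4v = 32 and u = 0.
Solving simultaneously gives u = 0, v = 8.

u = 0, v = 8, maximum C = 8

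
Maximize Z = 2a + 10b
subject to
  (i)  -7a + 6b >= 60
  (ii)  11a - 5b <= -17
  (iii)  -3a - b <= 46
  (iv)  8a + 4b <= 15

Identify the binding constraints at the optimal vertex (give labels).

(iii) and (iv)

Extreme points and Z = 2a + 10b:
  (-336/25, -142/25) → Z = -2092/25
  (-75/38, 585/76) → Z = 2775/38
  (-199/4, 413/4) → Z = 933

The maximum is at (-199/4, 413/4). Substituting into each constraint, equality holds for (iii) and (iv); the remaining constraints have slack.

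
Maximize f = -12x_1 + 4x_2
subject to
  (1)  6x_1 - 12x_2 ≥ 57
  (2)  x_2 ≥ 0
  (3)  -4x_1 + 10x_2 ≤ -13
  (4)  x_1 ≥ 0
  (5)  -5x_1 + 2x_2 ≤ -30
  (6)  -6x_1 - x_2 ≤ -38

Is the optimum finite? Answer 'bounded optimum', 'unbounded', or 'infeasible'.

bounded optimum

Corner points and f = -12x_1 + 4x_2:
  (19/2, 0) → f = -114
  (69/2, 25/2) → f = -364
The feasible region has finitely many vertices and no improving ray; the maximum is -114 at (19/2, 0).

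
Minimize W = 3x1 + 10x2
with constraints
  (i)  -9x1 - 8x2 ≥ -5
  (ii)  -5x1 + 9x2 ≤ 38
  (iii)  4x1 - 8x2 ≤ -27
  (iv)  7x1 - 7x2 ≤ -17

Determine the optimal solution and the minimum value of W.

Extreme points and W = 3x1 + 10x2:
  (-259/121, 367/121) → W = 263/11
  (-22/13, 263/104) → W = 1051/52
  (-61/4, -17/4) → W = -353/4

At the optimal vertex, -5x1 + 9x2 = 38 and 4x1 - 8x2 = -27.
Solving simultaneously gives x1 = -61/4, x2 = -17/4.

x1 = -61/4, x2 = -17/4, minimum W = -353/4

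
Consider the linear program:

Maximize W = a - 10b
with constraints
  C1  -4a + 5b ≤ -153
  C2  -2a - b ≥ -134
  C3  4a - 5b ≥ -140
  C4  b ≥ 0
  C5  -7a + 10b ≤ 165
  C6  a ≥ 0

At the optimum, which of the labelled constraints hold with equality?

C2 and C4

Feasible corners and W = a - 10b:
  (823/14, 115/7) → W = -211/2
  (153/4, 0) → W = 153/4
  (67, 0) → W = 67

The maximum is at (67, 0). Substituting into each constraint, equality holds for C2 and C4; the remaining constraints have slack.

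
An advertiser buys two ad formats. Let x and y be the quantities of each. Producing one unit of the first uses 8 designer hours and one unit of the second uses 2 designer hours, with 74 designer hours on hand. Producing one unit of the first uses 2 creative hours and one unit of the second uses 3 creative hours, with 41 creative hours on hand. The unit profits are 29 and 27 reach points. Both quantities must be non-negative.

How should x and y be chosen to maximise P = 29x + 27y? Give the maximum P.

Extreme points and P = 29x + 27y:
  (0, 0) → P = 0
  (0, 41/3) → P = 369
  (37/4, 0) → P = 1073/4
  (7, 9) → P = 446

At the optimal vertex, 8x + 2y = 74 and 2x + 3y = 41.
Solving simultaneously gives x = 7, y = 9.

x = 7, y = 9, maximum P = 446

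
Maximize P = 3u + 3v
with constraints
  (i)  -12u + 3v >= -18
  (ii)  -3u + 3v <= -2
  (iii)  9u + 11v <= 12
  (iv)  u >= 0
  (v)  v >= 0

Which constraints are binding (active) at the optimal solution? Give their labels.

Vertices and P = 3u + 3v:
  (29/30, 3/10) → P = 19/5
  (2/3, 0) → P = 2
  (4/3, 0) → P = 4

The maximum is at (4/3, 0). Substituting into each constraint, equality holds for (iii) and (v); the remaining constraints have slack.

(iii) and (v)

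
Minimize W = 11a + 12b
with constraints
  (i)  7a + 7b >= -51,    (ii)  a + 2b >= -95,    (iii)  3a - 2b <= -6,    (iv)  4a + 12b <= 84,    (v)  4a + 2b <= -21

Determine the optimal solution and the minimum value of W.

a = -144/35, b = -111/35, minimum W = -2916/35

The binding constraints are 7a + 7b = -51 and 3a - 2b = -6.
Solving simultaneously gives a = -144/35, b = -111/35.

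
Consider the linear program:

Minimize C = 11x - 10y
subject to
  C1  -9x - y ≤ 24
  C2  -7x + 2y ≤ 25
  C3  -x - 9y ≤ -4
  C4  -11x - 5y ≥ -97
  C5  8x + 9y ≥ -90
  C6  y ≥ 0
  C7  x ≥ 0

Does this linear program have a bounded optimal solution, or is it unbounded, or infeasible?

Corner points and C = 11x - 10y:
  (23/19, 318/19) → C = -2927/19
  (0, 25/2) → C = -125
  (4, 0) → C = 44
  (0, 4/9) → C = -40/9
  (97/11, 0) → C = 97
The feasible region has finitely many vertices and no improving ray; the minimum is -2927/19 at (23/19, 318/19).

bounded optimum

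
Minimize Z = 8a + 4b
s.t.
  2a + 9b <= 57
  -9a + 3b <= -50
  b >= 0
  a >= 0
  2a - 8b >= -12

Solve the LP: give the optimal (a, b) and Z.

a = 50/9, b = 0, minimum Z = 400/9

Feasible corners and Z = 8a + 4b:
  (57/2, 0) → Z = 228
  (174/17, 69/17) → Z = 1668/17
  (50/9, 0) → Z = 400/9
  (218/33, 104/33) → Z = 720/11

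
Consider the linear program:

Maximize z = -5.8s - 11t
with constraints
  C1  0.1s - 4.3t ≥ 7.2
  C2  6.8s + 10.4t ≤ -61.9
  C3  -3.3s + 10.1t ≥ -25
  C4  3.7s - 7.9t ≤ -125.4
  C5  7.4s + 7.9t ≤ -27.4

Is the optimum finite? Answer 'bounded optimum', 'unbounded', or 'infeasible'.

From the feasible point (-9935/252, -653/252), moving in the direction (-10.1, -3.3) keeps every constraint satisfied while z increases without bound.

unbounded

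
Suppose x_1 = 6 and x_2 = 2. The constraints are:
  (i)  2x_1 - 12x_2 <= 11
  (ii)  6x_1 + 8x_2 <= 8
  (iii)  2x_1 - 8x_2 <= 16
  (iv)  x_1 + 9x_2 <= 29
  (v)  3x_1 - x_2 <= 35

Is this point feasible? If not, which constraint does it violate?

Constraint (ii): 6x_1 + 8x_2 = 52, which is not ≤ 8. All other constraints are satisfied.

not feasible — violates (ii)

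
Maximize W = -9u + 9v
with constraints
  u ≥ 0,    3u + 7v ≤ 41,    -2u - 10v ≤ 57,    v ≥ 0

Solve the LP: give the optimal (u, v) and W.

Extreme points and W = -9u + 9v:
  (0, 41/7) → W = 369/7
  (0, 0) → W = 0
  (41/3, 0) → W = -123

The optimum lies where u = 0 and 3u + 7v = 41.
Solving simultaneously gives u = 0, v = 41/7.

u = 0, v = 41/7, maximum W = 369/7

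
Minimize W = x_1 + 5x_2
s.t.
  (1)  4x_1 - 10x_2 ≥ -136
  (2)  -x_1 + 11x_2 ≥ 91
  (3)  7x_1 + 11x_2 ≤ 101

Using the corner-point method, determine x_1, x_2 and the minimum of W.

x_1 = -293/17, x_2 = 114/17, minimum W = 277/17

Corner points and W = x_1 + 5x_2:
  (-293/17, 114/17) → W = 277/17
  (-81/19, 226/19) → W = 1049/19
  (5/4, 369/44) → W = 475/11

The optimum lies where 4x_1 - 10x_2 = -136 and -x_1 + 11x_2 = 91.
Solving simultaneously gives x_1 = -293/17, x_2 = 114/17.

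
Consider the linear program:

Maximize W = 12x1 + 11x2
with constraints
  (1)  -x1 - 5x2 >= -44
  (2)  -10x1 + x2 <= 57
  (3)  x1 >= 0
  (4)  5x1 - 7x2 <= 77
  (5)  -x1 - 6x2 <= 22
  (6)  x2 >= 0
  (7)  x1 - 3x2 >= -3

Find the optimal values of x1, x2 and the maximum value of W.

Vertices and W = 12x1 + 11x2:
  (693/32, 143/32) → W = 9889/32
  (117/8, 47/8) → W = 1921/8
  (0, 0) → W = 0
  (0, 1) → W = 11
  (77/5, 0) → W = 924/5

The optimum lies where -x1 - 5x2 = -44 and 5x1 - 7x2 = 77.
Solving simultaneously gives x1 = 693/32, x2 = 143/32.

x1 = 693/32, x2 = 143/32, maximum W = 9889/32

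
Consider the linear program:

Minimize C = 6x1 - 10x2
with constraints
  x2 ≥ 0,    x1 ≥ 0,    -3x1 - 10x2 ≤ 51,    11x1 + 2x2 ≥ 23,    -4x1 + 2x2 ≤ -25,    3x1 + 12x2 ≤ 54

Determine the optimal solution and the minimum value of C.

Extreme points and C = 6x1 - 10x2:
  (25/4, 0) → C = 75/2
  (18, 0) → C = 108
  (68/9, 47/18) → C = 173/9

The optimum lies where -4x1 + 2x2 = -25 and 3x1 + 12x2 = 54.
Solving simultaneously gives x1 = 68/9, x2 = 47/18.

x1 = 68/9, x2 = 47/18, minimum C = 173/9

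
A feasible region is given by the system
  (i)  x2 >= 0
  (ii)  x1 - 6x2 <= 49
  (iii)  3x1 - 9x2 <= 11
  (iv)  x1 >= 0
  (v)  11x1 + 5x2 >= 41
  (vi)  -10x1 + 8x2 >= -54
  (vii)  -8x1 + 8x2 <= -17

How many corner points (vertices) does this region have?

4

Intersecting each pair of boundary lines and keeping only the points that satisfy every inequality leaves:
  (212/57, 1/57)
  (199/33, 26/33)
  (413/128, 141/128)
  (37/2, 131/8)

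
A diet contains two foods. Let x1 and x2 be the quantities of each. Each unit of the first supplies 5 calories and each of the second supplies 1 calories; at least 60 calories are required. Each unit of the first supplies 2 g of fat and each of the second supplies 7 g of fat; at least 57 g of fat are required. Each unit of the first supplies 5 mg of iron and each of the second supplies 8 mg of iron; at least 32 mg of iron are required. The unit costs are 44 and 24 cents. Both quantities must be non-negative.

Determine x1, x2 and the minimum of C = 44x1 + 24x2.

x1 = 11, x2 = 5, minimum C = 604

Vertices and C = 44x1 + 24x2:
  (0, 60) → C = 1440
  (57/2, 0) → C = 1254
  (11, 5) → C = 604
The feasible region is unbounded (it extends along (0, 1), (1, 0)), but C strictly increases along every unbounded feasible direction, so there is no improving ray and the minimum is attained at a vertex.

The binding constraints are 5x1 + x2 = 60 and 2x1 + 7x2 = 57.
Solving simultaneously gives x1 = 11, x2 = 5.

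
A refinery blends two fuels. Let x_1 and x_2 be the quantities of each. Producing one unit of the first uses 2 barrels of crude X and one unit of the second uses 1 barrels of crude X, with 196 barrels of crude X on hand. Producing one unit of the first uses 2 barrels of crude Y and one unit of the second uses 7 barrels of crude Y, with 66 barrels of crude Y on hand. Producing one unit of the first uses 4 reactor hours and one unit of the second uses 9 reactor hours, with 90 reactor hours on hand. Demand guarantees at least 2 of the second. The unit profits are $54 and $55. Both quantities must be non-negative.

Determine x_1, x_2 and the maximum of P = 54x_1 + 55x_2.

Extreme points and P = 54x_1 + 55x_2:
  (0, 66/7) → P = 3630/7
  (0, 2) → P = 110
  (18/5, 42/5) → P = 3282/5
  (18, 2) → P = 1082

x_1 = 18, x_2 = 2, maximum P = 1082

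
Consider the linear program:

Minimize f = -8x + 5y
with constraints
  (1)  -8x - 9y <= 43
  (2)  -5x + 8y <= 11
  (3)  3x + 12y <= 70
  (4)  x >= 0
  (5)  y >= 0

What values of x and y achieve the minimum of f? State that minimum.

The optimum lies where 3x + 12y = 70 and y = 0.
Solving simultaneously gives x = 70/3, y = 0.

x = 70/3, y = 0, minimum f = -560/3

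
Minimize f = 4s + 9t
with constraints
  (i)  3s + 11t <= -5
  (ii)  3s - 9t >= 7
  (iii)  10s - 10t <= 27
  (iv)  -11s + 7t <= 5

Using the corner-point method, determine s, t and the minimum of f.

Extreme points and f = 4s + 9t:
  (8/15, -3/5) → f = -49/15
  (247/140, -131/140) → f = -191/140
  (-47/39, -46/39) → f = -602/39
  (-239/40, -347/40) → f = -4079/40

The binding constraints are 10s - 10t = 27 and -11s + 7t = 5.
Solving simultaneously gives s = -239/40, t = -347/40.

s = -239/40, t = -347/40, minimum f = -4079/40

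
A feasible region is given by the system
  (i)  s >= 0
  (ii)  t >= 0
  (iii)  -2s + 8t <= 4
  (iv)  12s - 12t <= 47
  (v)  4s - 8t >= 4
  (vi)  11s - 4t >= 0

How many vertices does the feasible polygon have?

4

Pairwise boundary intersections that survive every other constraint:
  (47/12, 0)
  (1, 0)
  (53/9, 71/36)
  (4, 3/2)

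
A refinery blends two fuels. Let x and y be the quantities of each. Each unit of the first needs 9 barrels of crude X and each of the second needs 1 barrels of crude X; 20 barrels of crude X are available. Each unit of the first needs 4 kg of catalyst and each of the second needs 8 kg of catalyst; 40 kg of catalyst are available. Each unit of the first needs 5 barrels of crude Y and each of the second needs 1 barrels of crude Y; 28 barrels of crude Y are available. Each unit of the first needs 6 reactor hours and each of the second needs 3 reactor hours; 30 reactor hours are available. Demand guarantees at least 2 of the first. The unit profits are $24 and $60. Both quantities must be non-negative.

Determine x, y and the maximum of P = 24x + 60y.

x = 2, y = 2, maximum P = 168

Extreme points and P = 24x + 60y:
  (20/9, 0) → P = 160/3
  (2, 0) → P = 48
  (2, 2) → P = 168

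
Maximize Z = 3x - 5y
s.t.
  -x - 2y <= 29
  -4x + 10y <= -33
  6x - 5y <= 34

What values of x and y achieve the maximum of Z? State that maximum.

x = -77/17, y = -208/17, maximum Z = 809/17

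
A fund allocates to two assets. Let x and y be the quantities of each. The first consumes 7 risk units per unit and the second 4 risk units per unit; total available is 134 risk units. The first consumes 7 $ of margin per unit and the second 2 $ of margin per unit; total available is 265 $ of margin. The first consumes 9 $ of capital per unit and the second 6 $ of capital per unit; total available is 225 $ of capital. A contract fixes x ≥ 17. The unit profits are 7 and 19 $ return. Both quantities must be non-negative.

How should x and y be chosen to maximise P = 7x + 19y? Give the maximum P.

Feasible corners and P = 7x + 19y:
  (134/7, 0) → P = 134
  (17, 0) → P = 119
  (17, 15/4) → P = 761/4

x = 17, y = 15/4, maximum P = 761/4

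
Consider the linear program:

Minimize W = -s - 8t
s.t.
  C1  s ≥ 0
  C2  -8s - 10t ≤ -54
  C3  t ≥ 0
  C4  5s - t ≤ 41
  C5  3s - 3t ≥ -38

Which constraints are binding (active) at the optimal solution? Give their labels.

C4 and C5

Extreme points and W = -s - 8t:
  (0, 27/5) → W = -216/5
  (0, 38/3) → W = -304/3
  (27/4, 0) → W = -27/4
  (41/5, 0) → W = -41/5
  (161/12, 313/12) → W = -2665/12

The minimum is at (161/12, 313/12). Substituting into each constraint, equality holds for C4 and C5; the remaining constraints have slack.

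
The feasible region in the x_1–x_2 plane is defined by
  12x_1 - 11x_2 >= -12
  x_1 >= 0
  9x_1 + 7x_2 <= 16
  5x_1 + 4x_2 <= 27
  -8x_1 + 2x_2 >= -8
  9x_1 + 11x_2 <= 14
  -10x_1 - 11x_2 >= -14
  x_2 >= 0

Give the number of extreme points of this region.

Of the 28 pairwise boundary intersections, those satisfying every inequality are:
  (0, 12/11)
  (1/11, 144/121)
  (0, 0)
  (29/27, 8/27)
  (1, 0)

5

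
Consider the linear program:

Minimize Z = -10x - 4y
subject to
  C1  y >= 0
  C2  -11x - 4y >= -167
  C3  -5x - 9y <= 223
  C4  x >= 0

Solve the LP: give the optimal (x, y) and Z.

x = 0, y = 167/4, minimum Z = -167

Feasible corners and Z = -10x - 4y:
  (167/11, 0) → Z = -1670/11
  (0, 0) → Z = 0
  (0, 167/4) → Z = -167

At the optimal vertex, -11x - 4y = -167 and x = 0.
Solving simultaneously gives x = 0, y = 167/4.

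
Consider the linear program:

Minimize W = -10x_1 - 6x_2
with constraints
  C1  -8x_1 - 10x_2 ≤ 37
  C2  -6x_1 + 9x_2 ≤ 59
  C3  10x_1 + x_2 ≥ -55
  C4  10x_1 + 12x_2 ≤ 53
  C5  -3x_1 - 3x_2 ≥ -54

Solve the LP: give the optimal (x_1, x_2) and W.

x_1 = 217/2, x_2 = -181/2, minimum W = -542

Extreme points and W = -10x_1 - 6x_2:
  (-513/92, 35/46) → W = 2355/46
  (217/2, -181/2) → W = -542
  (-277/48, 65/24) → W = 995/24
  (-77/54, 454/81) → W = -523/27
  (163/2, -127/2) → W = -434

The optimum lies where -8x_1 - 10x_2 = 37 and -3x_1 - 3x_2 = -54.
Solving simultaneously gives x_1 = 217/2, x_2 = -181/2.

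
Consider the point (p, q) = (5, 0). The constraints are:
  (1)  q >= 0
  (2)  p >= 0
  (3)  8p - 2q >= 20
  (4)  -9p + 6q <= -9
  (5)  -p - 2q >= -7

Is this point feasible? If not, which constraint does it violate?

feasible

(1): 0 ≥ 0 ✓
(2): 5 ≥ 0 ✓
(3): 40 ≥ 20 ✓
(4): -45 ≤ -9 ✓
(5): -5 ≥ -7 ✓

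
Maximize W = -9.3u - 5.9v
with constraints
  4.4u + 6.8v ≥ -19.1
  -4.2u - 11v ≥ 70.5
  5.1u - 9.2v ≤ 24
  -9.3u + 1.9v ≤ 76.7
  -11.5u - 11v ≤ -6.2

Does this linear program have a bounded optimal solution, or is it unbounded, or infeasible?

The boundaries 4.4u + 6.8v = -19.1 and -4.2u - 11v = 70.5 meet at (13465/992, -11499/992), but that point violates 5.1u - 9.2v ≤ 24. Every candidate vertex is excluded by some other constraint, so the feasible region is empty.

infeasible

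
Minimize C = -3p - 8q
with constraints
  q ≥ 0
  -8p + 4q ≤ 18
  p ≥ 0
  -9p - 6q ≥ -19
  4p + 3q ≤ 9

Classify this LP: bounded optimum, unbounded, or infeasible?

bounded optimum

Extreme points and C = -3p - 8q:
  (0, 0) → C = 0
  (19/9, 0) → C = -19/3
  (0, 3) → C = -24
  (1, 5/3) → C = -49/3
The feasible region has finitely many vertices and no improving ray; the minimum is -24 at (0, 3).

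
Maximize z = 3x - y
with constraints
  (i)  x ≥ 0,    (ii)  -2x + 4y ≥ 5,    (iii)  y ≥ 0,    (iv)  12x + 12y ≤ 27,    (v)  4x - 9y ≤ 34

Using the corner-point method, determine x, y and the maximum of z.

x = 2/3, y = 19/12, maximum z = 5/12

Corner points and z = 3x - y:
  (0, 5/4) → z = -5/4
  (0, 9/4) → z = -9/4
  (2/3, 19/12) → z = 5/12

The binding constraints are -2x + 4y = 5 and 12x + 12y = 27.
Solving simultaneously gives x = 2/3, y = 19/12.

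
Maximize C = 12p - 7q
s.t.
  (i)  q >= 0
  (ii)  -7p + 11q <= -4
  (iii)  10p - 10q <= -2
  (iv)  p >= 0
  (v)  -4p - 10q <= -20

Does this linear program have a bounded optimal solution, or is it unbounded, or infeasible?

infeasible

The boundaries q = 0 and -4p - 10q = -20 meet at (5, 0), but that point violates 10p - 10q ≤ -2. Every candidate vertex is excluded by some other constraint, so the feasible region is empty.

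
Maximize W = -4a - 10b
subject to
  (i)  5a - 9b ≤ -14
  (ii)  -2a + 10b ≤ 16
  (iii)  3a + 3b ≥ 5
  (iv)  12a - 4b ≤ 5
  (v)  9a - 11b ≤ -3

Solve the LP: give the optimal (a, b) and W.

Vertices and W = -4a - 10b:
  (1/8, 13/8) → W = -67/4
  (1/14, 67/42) → W = -341/21
  (1/18, 29/18) → W = -49/3

The optimum lies where 5a - 9b = -14 and 3a + 3b = 5.
Solving simultaneously gives a = 1/14, b = 67/42.

a = 1/14, b = 67/42, maximum W = -341/21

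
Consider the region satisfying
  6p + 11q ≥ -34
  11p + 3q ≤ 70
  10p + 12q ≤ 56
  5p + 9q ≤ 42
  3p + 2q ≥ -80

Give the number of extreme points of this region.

Intersecting each pair of boundary lines and keeping only the points that satisfy every inequality leaves:
  (872/103, -794/103)
  (-116/3, 18)
  (112/17, -14/17)
  (0, 14/3)
  (-804/17, 526/17)

5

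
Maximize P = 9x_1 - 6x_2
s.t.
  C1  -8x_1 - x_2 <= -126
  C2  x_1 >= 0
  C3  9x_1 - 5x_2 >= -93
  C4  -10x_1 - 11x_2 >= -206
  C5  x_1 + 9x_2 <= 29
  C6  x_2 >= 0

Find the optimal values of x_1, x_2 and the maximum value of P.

x_1 = 103/5, x_2 = 0, maximum P = 927/5

Corner points and P = 9x_1 - 6x_2:
  (1105/71, 106/71) → P = 9309/71
  (63/4, 0) → P = 567/4
  (1535/79, 84/79) → P = 13311/79
  (103/5, 0) → P = 927/5

At the optimal vertex, -10x_1 - 11x_2 = -206 and x_2 = 0.
Solving simultaneously gives x_1 = 103/5, x_2 = 0.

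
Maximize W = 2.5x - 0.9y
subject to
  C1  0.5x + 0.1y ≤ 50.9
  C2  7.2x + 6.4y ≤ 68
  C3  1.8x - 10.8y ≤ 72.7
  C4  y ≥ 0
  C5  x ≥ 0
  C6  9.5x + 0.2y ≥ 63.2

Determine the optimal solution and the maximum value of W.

Corner points and W = 2.5x - 0.9y:
  (85/9, 0) → W = 425/18
  (349/53, 341/106) → W = 14381/1060
  (632/95, 0) → W = 316/19

x = 85/9, y = 0, maximum W = 425/18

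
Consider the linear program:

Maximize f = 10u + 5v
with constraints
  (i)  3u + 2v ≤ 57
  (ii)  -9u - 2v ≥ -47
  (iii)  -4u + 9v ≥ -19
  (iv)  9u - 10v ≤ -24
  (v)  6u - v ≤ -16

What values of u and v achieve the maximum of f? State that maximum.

u = -5/3, v = 31, maximum f = 415/3

Extreme points and f = 10u + 5v:
  (-5/3, 31) → f = 415/3
  (5/7, 142/7) → f = 760/7
  (-406/41, -267/41) → f = -5395/41
  (-8/3, 0) → f = -80/3
The feasible region is unbounded (it extends along (-2, 3), (-9, -4)), but f strictly decreases along every unbounded feasible direction, so there is no improving ray and the maximum is attained at a vertex.

The optimum lies where 3u + 2v = 57 and -9u - 2v = -47.
Solving simultaneously gives u = -5/3, v = 31.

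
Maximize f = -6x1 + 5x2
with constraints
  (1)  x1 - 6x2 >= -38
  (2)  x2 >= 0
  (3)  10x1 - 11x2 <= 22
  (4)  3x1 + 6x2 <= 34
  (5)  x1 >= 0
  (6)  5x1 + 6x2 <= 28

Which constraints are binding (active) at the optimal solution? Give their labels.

(5) and (6)

Extreme points and f = -6x1 + 5x2:
  (11/5, 0) → f = -66/5
  (0, 0) → f = 0
  (88/23, 34/23) → f = -358/23
  (0, 14/3) → f = 70/3

The maximum is at (0, 14/3). Substituting into each constraint, equality holds for (5) and (6); the remaining constraints have slack.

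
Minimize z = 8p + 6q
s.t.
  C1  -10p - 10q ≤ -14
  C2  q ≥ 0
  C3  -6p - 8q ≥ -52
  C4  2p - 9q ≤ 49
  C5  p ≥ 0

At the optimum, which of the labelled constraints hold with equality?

Extreme points and z = 8p + 6q:
  (7/5, 0) → z = 56/5
  (0, 7/5) → z = 42/5
  (26/3, 0) → z = 208/3
  (0, 13/2) → z = 39

The minimum is at (0, 7/5). Substituting into each constraint, equality holds for C1 and C5; the remaining constraints have slack.

C1 and C5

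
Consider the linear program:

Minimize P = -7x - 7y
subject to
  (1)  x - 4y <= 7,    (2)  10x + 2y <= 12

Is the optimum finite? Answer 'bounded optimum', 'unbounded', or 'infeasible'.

From the feasible point (31/21, -29/21), moving in the direction (-2, 10) keeps every constraint satisfied while P decreases without bound.

unbounded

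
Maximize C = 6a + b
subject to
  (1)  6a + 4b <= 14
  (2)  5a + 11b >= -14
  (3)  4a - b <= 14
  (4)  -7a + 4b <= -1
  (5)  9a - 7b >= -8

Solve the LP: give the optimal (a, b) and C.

a = 35/11, b = -14/11, maximum C = 196/11

Extreme points and C = 6a + b:
  (35/11, -14/11) → C = 196/11
  (15/13, 23/13) → C = 113/13
  (20/7, -18/7) → C = 102/7
  (-45/97, -103/97) → C = -373/97

At the optimal vertex, 6a + 4b = 14 and 4a - b = 14.
Solving simultaneously gives a = 35/11, b = -14/11.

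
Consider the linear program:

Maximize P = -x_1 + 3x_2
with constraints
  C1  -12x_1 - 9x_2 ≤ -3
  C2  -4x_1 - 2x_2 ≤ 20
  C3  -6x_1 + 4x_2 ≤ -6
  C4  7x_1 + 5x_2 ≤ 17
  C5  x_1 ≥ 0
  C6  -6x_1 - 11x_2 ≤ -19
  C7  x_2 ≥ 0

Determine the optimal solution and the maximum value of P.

x_1 = 49/29, x_2 = 30/29, maximum P = 41/29

Corner points and P = -x_1 + 3x_2:
  (49/29, 30/29) → P = 41/29
  (71/45, 13/15) → P = 46/45
  (92/47, 31/47) → P = 1/47

The optimum lies where -6x_1 + 4x_2 = -6 and 7x_1 + 5x_2 = 17.
Solving simultaneously gives x_1 = 49/29, x_2 = 30/29.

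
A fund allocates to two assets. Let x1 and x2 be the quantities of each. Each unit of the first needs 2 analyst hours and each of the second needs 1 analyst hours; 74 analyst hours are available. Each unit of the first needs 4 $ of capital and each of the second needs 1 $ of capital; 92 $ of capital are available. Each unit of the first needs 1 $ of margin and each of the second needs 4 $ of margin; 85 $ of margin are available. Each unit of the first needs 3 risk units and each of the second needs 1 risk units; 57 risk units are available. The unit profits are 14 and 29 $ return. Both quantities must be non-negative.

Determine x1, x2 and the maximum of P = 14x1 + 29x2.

x1 = 13, x2 = 18, maximum P = 704

Feasible corners and P = 14x1 + 29x2:
  (0, 0) → P = 0
  (0, 85/4) → P = 2465/4
  (19, 0) → P = 266
  (13, 18) → P = 704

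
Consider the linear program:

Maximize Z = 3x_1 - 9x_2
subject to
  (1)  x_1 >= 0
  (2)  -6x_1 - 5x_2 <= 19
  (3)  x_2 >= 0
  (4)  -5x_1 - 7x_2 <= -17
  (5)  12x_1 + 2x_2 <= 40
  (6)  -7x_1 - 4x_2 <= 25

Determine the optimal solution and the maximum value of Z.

x_1 = 123/37, x_2 = 2/37, maximum Z = 351/37

The optimum lies where -5x_1 - 7x_2 = -17 and 12x_1 + 2x_2 = 40.
Solving simultaneously gives x_1 = 123/37, x_2 = 2/37.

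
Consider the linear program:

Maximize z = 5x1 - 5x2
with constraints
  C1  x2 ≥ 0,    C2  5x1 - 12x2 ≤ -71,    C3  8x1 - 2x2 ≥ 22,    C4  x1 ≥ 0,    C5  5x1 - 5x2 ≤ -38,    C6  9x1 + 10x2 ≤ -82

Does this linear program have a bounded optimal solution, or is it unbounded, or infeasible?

The boundaries 8x1 - 2x2 = 22 and 5x1 - 5x2 = -38 meet at (31/5, 69/5), but that point violates 9x1 + 10x2 ≤ -82. Every candidate vertex is excluded by some other constraint, so the feasible region is empty.

infeasible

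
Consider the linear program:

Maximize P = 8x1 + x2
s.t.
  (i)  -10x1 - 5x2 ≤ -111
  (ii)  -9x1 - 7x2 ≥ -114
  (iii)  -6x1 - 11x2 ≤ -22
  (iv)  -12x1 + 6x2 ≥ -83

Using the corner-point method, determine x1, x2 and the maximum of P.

Vertices and P = 8x1 + x2:
  (207/25, 141/25) → P = 1797/25
  (1081/120, 251/60) → P = 305/4
  (55/6, 9/2) → P = 467/6

The binding constraints are -9x1 - 7x2 = -114 and -12x1 + 6x2 = -83.
Solving simultaneously gives x1 = 55/6, x2 = 9/2.

x1 = 55/6, x2 = 9/2, maximum P = 467/6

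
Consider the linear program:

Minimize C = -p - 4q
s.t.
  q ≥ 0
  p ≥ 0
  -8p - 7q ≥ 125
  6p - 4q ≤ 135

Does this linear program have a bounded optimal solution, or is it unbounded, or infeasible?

The boundaries q = 0 and p = 0 meet at (0, 0), but that point violates -8p - 7q ≥ 125. Every candidate vertex is excluded by some other constraint, so the feasible region is empty.

infeasible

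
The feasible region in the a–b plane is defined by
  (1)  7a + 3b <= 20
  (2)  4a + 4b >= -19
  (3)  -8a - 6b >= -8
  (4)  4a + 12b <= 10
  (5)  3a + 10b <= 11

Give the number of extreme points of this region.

5

Of the 10 pairwise boundary intersections, those satisfying every inequality are:
  (137/16, -213/16)
  (16/3, -52/9)
  (-117/14, 101/28)
  (1/2, 2/3)
  (-8, 7/2)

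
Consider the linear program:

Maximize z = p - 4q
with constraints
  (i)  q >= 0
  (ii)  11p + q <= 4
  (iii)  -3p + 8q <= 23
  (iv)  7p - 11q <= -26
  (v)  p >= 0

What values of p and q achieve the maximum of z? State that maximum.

Feasible corners and z = p - 4q:
  (9/91, 265/91) → z = -1051/91
  (9/64, 157/64) → z = -619/64
  (0, 23/8) → z = -23/2
  (0, 26/11) → z = -104/11

p = 0, q = 26/11, maximum z = -104/11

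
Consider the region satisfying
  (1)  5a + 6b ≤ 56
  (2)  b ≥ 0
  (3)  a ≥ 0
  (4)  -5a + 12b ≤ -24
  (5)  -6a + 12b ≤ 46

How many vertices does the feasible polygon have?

3

Intersecting each pair of boundary lines and keeping only the points that satisfy every inequality leaves:
  (56/5, 0)
  (136/15, 16/9)
  (24/5, 0)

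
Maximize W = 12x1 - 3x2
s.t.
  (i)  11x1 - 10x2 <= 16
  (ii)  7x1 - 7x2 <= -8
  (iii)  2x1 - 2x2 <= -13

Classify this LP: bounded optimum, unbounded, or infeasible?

unbounded

From the feasible point (81, 175/2), moving in the direction (10, 11) keeps every constraint satisfied while W increases without bound.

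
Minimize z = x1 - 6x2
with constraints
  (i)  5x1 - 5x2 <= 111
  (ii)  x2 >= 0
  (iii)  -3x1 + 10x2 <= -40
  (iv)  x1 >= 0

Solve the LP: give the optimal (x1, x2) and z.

x1 = 26, x2 = 19/5, minimum z = 16/5

Extreme points and z = x1 - 6x2:
  (111/5, 0) → z = 111/5
  (26, 19/5) → z = 16/5
  (40/3, 0) → z = 40/3

The binding constraints are 5x1 - 5x2 = 111 and -3x1 + 10x2 = -40.
Solving simultaneously gives x1 = 26, x2 = 19/5.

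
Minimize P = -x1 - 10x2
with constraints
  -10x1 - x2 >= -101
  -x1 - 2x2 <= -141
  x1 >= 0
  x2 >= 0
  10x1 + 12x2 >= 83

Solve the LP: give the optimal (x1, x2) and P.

Corner points and P = -x1 - 10x2:
  (61/19, 1309/19) → P = -13151/19
  (0, 101) → P = -1010
  (0, 141/2) → P = -705

At the optimal vertex, -10x1 - x2 = -101 and x1 = 0.
Solving simultaneously gives x1 = 0, x2 = 101.

x1 = 0, x2 = 101, minimum P = -1010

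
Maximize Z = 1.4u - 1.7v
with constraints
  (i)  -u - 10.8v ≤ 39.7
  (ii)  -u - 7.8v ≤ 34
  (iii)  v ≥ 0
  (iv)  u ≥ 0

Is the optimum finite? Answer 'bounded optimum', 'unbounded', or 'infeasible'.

From the feasible point (0, 0), moving in the direction (1, 0) keeps every constraint satisfied while Z increases without bound.

unbounded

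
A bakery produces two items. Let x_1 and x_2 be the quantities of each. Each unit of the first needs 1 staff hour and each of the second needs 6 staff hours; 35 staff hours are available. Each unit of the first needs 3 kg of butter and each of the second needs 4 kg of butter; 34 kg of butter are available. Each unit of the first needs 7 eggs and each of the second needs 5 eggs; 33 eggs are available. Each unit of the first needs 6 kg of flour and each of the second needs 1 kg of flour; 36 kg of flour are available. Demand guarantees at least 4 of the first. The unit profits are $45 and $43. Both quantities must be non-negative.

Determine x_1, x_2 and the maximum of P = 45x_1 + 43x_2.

x_1 = 4, x_2 = 1, maximum P = 223

Feasible corners and P = 45x_1 + 43x_2:
  (33/7, 0) → P = 1485/7
  (4, 0) → P = 180
  (4, 1) → P = 223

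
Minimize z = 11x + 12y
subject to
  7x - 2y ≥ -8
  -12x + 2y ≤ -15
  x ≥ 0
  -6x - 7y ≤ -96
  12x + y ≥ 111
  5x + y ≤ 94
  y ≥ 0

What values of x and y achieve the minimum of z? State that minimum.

x = 227/26, y = 81/13, minimum z = 4441/26

Feasible corners and z = 11x + 12y:
  (214/31, 873/31) → z = 12830/31
  (180/17, 698/17) → z = 10356/17
  (227/26, 81/13) → z = 4441/26
  (16, 0) → z = 176
  (94/5, 0) → z = 1034/5

The binding constraints are -6x - 7y = -96 and 12x + y = 111.
Solving simultaneously gives x = 227/26, y = 81/13.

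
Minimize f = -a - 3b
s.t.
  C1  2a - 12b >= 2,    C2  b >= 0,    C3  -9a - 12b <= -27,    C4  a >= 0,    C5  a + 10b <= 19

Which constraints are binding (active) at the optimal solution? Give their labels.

Feasible corners and f = -a - 3b:
  (29/11, 3/11) → f = -38/11
  (31/4, 9/8) → f = -89/8
  (3, 0) → f = -3
  (19, 0) → f = -19

The minimum is at (19, 0). Substituting into each constraint, equality holds for C2 and C5; the remaining constraints have slack.

C2 and C5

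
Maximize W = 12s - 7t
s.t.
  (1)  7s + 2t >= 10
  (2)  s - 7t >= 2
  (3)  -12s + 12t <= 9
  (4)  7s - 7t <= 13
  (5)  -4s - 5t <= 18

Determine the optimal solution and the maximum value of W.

s = 11/6, t = -1/42, maximum W = 133/6

Corner points and W = 12s - 7t:
  (74/51, -4/51) → W = 916/51
  (32/21, -1/3) → W = 433/21
  (11/6, -1/42) → W = 133/6

The binding constraints are s - 7t = 2 and 7s - 7t = 13.
Solving simultaneously gives s = 11/6, t = -1/42.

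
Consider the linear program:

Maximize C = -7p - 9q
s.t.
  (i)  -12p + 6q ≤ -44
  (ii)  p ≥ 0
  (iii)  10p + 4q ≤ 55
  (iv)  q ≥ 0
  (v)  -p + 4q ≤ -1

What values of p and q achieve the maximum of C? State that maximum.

Extreme points and C = -7p - 9q:
  (11/3, 0) → C = -77/3
  (85/21, 16/21) → C = -739/21
  (11/2, 0) → C = -77/2
  (56/11, 45/44) → C = -1973/44

p = 11/3, q = 0, maximum C = -77/3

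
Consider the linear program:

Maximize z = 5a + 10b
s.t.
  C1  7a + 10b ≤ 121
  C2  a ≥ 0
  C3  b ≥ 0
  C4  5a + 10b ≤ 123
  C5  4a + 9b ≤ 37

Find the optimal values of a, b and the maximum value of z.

a = 37/4, b = 0, maximum z = 185/4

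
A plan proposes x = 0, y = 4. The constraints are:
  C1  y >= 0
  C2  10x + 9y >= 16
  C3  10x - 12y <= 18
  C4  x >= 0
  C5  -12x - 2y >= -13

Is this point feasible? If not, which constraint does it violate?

C1: 4 ≥ 0 ✓
C2: 36 ≥ 16 ✓
C3: -48 ≤ 18 ✓
C4: 0 ≥ 0 ✓
C5: -8 ≥ -13 ✓

feasible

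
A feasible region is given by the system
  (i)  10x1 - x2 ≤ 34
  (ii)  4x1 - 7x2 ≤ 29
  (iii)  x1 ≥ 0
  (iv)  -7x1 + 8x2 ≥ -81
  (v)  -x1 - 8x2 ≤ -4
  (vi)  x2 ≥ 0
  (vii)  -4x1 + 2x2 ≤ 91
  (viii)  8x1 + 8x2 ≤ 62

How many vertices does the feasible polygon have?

The feasible vertices (each the meet of two boundaries and inside every other half-plane) are:
  (92/27, 2/27)
  (167/44, 87/22)
  (0, 1/2)
  (0, 31/4)

4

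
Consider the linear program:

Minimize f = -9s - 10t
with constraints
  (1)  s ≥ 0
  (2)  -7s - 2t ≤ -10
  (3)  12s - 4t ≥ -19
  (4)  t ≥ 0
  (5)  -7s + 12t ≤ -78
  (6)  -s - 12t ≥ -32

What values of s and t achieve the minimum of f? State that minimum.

Vertices and f = -9s - 10t:
  (78/7, 0) → f = -702/7
  (32, 0) → f = -288
  (55/4, 73/48) → f = -3335/24

s = 32, t = 0, minimum f = -288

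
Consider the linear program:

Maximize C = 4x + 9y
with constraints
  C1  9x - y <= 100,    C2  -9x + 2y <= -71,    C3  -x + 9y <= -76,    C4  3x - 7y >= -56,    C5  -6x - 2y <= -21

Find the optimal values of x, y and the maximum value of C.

The optimum lies where 9x - y = 100 and -x + 9y = -76.
Solving simultaneously gives x = 103/10, y = -73/10.

x = 103/10, y = -73/10, maximum C = -49/2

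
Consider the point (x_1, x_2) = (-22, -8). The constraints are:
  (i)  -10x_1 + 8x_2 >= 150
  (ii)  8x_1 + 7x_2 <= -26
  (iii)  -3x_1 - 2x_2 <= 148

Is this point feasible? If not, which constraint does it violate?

feasible

(i): 156 ≥ 150 ✓
(ii): -232 ≤ -26 ✓
(iii): 82 ≤ 148 ✓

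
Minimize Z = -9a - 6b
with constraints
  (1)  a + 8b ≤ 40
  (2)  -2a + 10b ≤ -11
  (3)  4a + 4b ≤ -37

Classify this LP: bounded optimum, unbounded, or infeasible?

From the feasible point (-163/24, -59/24), moving in the direction (4, -4) keeps every constraint satisfied while Z decreases without bound.

unbounded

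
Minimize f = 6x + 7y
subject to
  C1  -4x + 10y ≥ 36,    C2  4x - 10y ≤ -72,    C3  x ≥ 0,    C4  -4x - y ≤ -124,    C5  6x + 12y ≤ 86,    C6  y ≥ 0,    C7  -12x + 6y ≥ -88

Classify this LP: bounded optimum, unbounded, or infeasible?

The boundaries x = 0 and -4x - y = -124 meet at (0, 124), but that point violates 6x + 12y ≤ 86. Every candidate vertex is excluded by some other constraint, so the feasible region is empty.

infeasible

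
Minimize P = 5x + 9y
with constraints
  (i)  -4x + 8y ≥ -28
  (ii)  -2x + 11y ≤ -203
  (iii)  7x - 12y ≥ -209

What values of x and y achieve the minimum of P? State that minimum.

x = -251, y = -129, minimum P = -2416

Vertices and P = 5x + 9y:
  (-47, -27) → P = -478
  (-251, -129) → P = -2416
  (-4735/53, -1839/53) → P = -40226/53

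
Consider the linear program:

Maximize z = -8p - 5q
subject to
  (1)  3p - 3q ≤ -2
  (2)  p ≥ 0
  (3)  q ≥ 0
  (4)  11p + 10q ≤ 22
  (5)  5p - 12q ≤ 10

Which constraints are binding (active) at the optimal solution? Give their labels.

Feasible corners and z = -8p - 5q:
  (0, 2/3) → z = -10/3
  (46/63, 88/63) → z = -808/63
  (0, 11/5) → z = -11

The maximum is at (0, 2/3). Substituting into each constraint, equality holds for (1) and (2); the remaining constraints have slack.

(1) and (2)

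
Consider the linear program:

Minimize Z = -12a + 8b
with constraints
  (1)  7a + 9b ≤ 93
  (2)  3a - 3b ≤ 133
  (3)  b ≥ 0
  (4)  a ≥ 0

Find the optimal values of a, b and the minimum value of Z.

Extreme points and Z = -12a + 8b:
  (93/7, 0) → Z = -1116/7
  (0, 31/3) → Z = 248/3
  (0, 0) → Z = 0

At the optimal vertex, 7a + 9b = 93 and b = 0.
Solving simultaneously gives a = 93/7, b = 0.

a = 93/7, b = 0, minimum Z = -1116/7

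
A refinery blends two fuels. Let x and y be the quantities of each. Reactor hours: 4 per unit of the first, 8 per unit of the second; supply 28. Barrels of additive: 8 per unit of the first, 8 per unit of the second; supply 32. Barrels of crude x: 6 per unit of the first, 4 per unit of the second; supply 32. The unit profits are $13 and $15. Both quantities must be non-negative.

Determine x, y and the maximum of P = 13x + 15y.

x = 1, y = 3, maximum P = 58

Corner points and P = 13x + 15y:
  (0, 0) → P = 0
  (0, 7/2) → P = 105/2
  (4, 0) → P = 52
  (1, 3) → P = 58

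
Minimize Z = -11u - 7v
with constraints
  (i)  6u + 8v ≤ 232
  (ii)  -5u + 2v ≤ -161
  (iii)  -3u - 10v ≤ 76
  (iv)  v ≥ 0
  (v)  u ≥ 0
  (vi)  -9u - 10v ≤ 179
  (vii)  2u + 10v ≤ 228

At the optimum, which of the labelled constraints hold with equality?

(i) and (iv)

Vertices and Z = -11u - 7v:
  (438/13, 97/26) → Z = -10315/26
  (116/3, 0) → Z = -1276/3
  (161/5, 0) → Z = -1771/5

The minimum is at (116/3, 0). Substituting into each constraint, equality holds for (i) and (iv); the remaining constraints have slack.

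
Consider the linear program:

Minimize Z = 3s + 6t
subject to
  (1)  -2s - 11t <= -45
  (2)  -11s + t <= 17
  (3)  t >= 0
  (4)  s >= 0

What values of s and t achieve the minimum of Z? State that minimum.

Vertices and Z = 3s + 6t:
  (45/2, 0) → Z = 135/2
  (0, 45/11) → Z = 270/11
  (0, 17) → Z = 102
The feasible region is unbounded (it extends along (1, 11), (1, 0)), but Z strictly increases along every unbounded feasible direction, so there is no improving ray and the minimum is attained at a vertex.

s = 0, t = 45/11, minimum Z = 270/11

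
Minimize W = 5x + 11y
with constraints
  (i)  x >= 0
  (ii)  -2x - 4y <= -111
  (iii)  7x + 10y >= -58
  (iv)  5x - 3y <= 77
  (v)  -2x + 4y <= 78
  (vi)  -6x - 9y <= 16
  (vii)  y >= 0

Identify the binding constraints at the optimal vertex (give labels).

Corner points and W = 5x + 11y:
  (641/26, 401/26) → W = 3808/13
  (33/4, 189/8) → W = 2409/8
  (271/7, 272/7) → W = 621

The minimum is at (641/26, 401/26). Substituting into each constraint, equality holds for (ii) and (iv); the remaining constraints have slack.

(ii) and (iv)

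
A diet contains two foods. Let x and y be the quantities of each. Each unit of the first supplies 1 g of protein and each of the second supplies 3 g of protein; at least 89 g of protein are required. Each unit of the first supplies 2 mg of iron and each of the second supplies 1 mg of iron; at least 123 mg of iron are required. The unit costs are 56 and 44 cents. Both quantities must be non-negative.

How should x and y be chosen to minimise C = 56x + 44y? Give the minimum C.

Vertices and C = 56x + 44y:
  (0, 123) → C = 5412
  (89, 0) → C = 4984
  (56, 11) → C = 3620
The feasible region is unbounded (it extends along (0, 1), (1, 0)), but C strictly increases along every unbounded feasible direction, so there is no improving ray and the minimum is attained at a vertex.

x = 56, y = 11, minimum C = 3620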